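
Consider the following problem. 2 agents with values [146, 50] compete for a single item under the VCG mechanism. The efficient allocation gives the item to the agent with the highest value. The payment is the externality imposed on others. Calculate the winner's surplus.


Step 1: The winner is the agent with the highest value: agent 0 with value 146
Step 2: Values of other agents: [50]
Step 3: VCG payment = max of others' values = 50
Step 4: Surplus = 146 - 50 = 96

96


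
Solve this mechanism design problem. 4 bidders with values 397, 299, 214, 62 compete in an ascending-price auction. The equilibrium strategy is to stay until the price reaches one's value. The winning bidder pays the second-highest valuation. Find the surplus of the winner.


Step 1: Identify the highest value: 397
Step 2: Identify the second-highest value: 299
Step 3: The final price = second-highest value = 299
Step 4: Surplus = 397 - 299 = 98

98


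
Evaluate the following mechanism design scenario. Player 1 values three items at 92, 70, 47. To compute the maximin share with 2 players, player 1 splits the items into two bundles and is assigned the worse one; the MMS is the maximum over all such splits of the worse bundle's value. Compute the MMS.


Step 1: Item values = 92, 70, 47
Step 2: Enumerate all 2-bundle partitions and take the smaller bundle:
  Partition 1: {92} vs {70,47} -> bundles 92, 117; min = 92
  Partition 2: {70} vs {92,47} -> bundles 70, 139; min = 70
  Partition 3: {47} vs {92,70} -> bundles 47, 162; min = 47
Step 3: MMS = max(92, 70, 47) = 92

92


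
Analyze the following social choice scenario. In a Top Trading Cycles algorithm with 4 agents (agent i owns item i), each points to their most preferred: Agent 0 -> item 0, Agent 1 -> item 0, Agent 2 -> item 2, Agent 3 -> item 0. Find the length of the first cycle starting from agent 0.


Step 1: Trace the pointer graph from agent 0: 0 -> 0
Step 2: A cycle is detected when we revisit agent 0
Step 3: The cycle is: 0 -> 0
Step 4: Cycle length = 1

1


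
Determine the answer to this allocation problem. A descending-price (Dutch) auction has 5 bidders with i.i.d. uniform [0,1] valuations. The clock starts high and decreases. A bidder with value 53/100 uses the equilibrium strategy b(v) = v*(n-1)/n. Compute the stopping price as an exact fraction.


Step 1: Dutch auctions are strategically equivalent to first-price auctions
Step 2: The equilibrium bid is b(v) = v*(n-1)/n
Step 3: b = 53/100 * 4/5
Step 4: b = 53/125

53/125


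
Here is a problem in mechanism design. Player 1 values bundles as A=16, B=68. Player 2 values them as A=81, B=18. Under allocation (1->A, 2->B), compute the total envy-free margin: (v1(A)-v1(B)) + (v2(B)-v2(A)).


Step 1: Player 1's margin = v1(A) - v1(B) = 16 - 68 = -52
Step 2: Player 2's margin = v2(B) - v2(A) = 18 - 81 = -63
Step 3: Total margin = -52 + -63 = -115

-115


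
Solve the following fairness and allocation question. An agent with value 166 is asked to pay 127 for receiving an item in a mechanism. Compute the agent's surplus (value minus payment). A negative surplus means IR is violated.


Step 1: Surplus = value - payment = 166 - 127 = 39
Step 2: IR is satisfied (surplus >= 0)

39


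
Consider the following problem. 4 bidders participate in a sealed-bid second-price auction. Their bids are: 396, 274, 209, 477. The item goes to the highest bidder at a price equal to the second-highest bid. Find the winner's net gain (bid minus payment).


Step 1: Sort bids in descending order: 477, 396, 274, 209
Step 2: The winning bid is the highest: 477
Step 3: The payment equals the second-highest bid: 396
Step 4: Surplus = winner's bid - payment = 477 - 396 = 81

81


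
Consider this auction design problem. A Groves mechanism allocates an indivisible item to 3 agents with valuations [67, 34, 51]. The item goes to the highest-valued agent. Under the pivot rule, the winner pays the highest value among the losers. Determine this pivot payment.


Step 1: The efficient winner is agent 0 with value 67
Step 2: Other agents' values: [34, 51]
Step 3: Pivot payment = max(others) = 51
Step 4: The winner pays 51

51


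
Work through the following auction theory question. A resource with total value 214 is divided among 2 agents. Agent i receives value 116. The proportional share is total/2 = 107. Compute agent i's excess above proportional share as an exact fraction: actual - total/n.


Step 1: Proportional share = 214/2 = 107
Step 2: Agent's actual allocation = 116
Step 3: Excess = 116 - 107 = 9

9


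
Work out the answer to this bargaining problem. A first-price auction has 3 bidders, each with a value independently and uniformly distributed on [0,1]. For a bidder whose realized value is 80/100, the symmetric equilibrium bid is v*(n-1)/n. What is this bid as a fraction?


Step 1: The symmetric BNE bidding function is b(v) = v * (n-1) / n
Step 2: Substitute v = 4/5 and n = 3
Step 3: b = 4/5 * 2/3
Step 4: b = 8/15

8/15


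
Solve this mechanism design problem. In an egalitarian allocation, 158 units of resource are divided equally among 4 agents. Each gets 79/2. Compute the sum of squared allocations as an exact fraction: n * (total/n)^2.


Step 1: Each agent's share = 158/4 = 79/2
Step 2: Square of each share = (79/2)^2 = 6241/4
Step 3: Sum of squares = 4 * 6241/4 = 6241

6241


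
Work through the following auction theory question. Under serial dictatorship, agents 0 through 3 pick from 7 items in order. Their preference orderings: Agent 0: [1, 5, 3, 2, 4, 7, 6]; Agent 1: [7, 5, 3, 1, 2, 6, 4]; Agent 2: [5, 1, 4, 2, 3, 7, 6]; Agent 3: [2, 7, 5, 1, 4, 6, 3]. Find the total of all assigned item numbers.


Step 1: Agent 0 picks item 1
Step 2: Agent 1 picks item 7
Step 3: Agent 2 picks item 5
Step 4: Agent 3 picks item 2
Step 5: Sum = 1 + 7 + 5 + 2 = 15

15


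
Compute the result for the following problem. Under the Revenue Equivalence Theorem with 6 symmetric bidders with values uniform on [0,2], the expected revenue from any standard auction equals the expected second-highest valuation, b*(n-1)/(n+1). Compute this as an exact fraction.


Step 1: By Revenue Equivalence, expected revenue = b*(n-1)/(n+1)
Step 2: Substituting n = 6, b = 2
Step 3: Revenue = 2*(6-1)/(6+1) = 2*5/7
Step 4: Revenue = 10/7

10/7


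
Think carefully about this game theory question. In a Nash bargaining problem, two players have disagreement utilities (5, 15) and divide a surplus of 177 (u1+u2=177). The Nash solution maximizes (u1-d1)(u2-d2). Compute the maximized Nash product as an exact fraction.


Step 1: The Nash solution splits surplus symmetrically above the disagreement point
Step 2: u1 = (total + d1 - d2)/2 = (177 + 5 - 15)/2 = 167/2
Step 3: u2 = (total - d1 + d2)/2 = (177 - 5 + 15)/2 = 187/2
Step 4: Nash product = (167/2 - 5) * (187/2 - 15)
Step 5: = 157/2 * 157/2 = 24649/4

24649/4


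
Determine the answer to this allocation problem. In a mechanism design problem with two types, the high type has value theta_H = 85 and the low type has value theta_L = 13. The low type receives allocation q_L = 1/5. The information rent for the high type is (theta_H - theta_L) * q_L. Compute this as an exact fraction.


Step 1: theta_H - theta_L = 85 - 13 = 72
Step 2: Information rent = (theta_H - theta_L) * q_L
Step 3: = 72 * 1/5
Step 4: = 72/5

72/5


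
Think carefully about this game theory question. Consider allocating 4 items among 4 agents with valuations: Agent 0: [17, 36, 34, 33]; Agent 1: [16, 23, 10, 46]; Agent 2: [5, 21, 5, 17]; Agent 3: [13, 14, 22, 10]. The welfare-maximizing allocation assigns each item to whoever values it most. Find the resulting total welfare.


Step 1: For each item, find the maximum value among all agents.
Step 2: Item 0 -> Agent 0 (value 17)
Step 3: Item 1 -> Agent 0 (value 36)
Step 4: Item 2 -> Agent 0 (value 34)
Step 5: Item 3 -> Agent 1 (value 46)
Step 6: Total welfare = 17 + 36 + 34 + 46 = 133

133


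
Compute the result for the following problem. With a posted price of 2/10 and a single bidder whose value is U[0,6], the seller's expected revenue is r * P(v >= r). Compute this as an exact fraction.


Step 1: Posted price r = 1/5, value support [0,6]
Step 2: P(v >= r) = (6 - 1/5)/6 = 29/30
Step 3: Expected revenue = r * P(v >= r) = 1/5 * 29/30
Step 4: Revenue = 29/150

29/150


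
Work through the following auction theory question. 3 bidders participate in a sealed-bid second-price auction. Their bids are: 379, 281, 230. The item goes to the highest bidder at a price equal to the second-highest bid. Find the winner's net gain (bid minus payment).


Step 1: Sort bids in descending order: 379, 281, 230
Step 2: The winning bid is the highest: 379
Step 3: The payment equals the second-highest bid: 281
Step 4: Surplus = winner's bid - payment = 379 - 281 = 98

98


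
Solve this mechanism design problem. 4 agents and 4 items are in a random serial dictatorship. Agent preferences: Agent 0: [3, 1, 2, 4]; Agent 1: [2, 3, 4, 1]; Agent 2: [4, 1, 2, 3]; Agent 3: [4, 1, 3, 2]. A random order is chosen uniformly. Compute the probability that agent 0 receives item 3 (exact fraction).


Step 1: Agent 0 wants item 3
Step 2: There are 24 possible orderings of agents
Step 3: In 24 orderings, agent 0 gets item 3
Step 4: Probability = 24/24 = 1

1


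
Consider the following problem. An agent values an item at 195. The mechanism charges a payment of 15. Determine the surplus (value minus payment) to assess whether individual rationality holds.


Step 1: Surplus = value - payment = 195 - 15 = 180
Step 2: IR is satisfied (surplus >= 0)

180


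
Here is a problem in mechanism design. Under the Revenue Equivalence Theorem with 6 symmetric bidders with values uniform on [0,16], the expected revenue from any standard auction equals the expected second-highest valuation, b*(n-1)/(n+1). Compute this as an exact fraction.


Step 1: By Revenue Equivalence, expected revenue = b*(n-1)/(n+1)
Step 2: Substituting n = 6, b = 16
Step 3: Revenue = 16*(6-1)/(6+1) = 16*5/7
Step 4: Revenue = 80/7

80/7


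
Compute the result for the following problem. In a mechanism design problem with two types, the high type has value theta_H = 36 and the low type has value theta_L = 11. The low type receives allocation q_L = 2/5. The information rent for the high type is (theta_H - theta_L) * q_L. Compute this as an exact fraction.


Step 1: theta_H - theta_L = 36 - 11 = 25
Step 2: Information rent = (theta_H - theta_L) * q_L
Step 3: = 25 * 2/5
Step 4: = 10

10


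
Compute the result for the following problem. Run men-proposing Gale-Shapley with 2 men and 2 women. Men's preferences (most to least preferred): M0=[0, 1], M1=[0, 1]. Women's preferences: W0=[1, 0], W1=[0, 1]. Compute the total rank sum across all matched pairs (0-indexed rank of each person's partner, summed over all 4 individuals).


Step 1: Run Gale-Shapley (men propose, women hold best offer):
  M0 proposes to W0; she accepts
  M1 proposes to W0; she switches from M0
  M0 proposes to W1; she accepts
Step 2: Final matching: W0-M1, W1-M0
Step 3: 0-indexed ranks (man's rank of his match, then woman's): 0 + 0 + 1 + 0
Step 4: Total rank sum = 1

1


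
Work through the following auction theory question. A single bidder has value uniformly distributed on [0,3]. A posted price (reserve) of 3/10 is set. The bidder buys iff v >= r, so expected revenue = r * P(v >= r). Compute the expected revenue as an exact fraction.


Step 1: Posted price r = 3/10, value support [0,3]
Step 2: P(v >= r) = (3 - 3/10)/3 = 9/10
Step 3: Expected revenue = r * P(v >= r) = 3/10 * 9/10
Step 4: Revenue = 27/100

27/100


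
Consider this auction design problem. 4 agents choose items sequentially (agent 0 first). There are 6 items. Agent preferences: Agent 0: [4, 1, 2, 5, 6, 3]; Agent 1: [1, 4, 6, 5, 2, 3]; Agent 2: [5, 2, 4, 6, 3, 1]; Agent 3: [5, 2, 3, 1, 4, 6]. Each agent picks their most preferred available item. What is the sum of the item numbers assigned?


Step 1: Agent 0 picks item 4
Step 2: Agent 1 picks item 1
Step 3: Agent 2 picks item 5
Step 4: Agent 3 picks item 2
Step 5: Sum = 4 + 1 + 5 + 2 = 12

12


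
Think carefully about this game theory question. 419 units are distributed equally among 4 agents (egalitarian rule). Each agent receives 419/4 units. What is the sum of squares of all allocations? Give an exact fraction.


Step 1: Each agent's share = 419/4
Step 2: Square of each share = (419/4)^2 = 175561/16
Step 3: Sum of squares = 4 * 175561/16 = 175561/4

175561/4


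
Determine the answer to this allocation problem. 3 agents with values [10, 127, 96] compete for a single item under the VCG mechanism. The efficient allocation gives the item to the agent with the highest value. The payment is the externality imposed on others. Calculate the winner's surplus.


Step 1: The winner is the agent with the highest value: agent 1 with value 127
Step 2: Values of other agents: [10, 96]
Step 3: VCG payment = max of others' values = 96
Step 4: Surplus = 127 - 96 = 31

31


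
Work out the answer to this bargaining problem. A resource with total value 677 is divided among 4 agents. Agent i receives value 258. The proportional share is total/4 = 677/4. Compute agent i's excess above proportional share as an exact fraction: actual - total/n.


Step 1: Proportional share = 677/4
Step 2: Agent's actual allocation = 258
Step 3: Excess = 258 - 677/4 = 355/4

355/4


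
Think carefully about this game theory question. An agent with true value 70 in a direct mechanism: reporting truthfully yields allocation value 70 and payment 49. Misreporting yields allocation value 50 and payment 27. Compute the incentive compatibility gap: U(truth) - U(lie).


Step 1: U(truth) = value - payment = 70 - 49 = 21
Step 2: U(lie) = allocation - payment = 50 - 27 = 23
Step 3: IC gap = 21 - 23 = -2

-2


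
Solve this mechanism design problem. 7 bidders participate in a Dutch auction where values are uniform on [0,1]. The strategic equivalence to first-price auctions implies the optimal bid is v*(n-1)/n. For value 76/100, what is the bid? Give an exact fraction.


Step 1: Dutch auctions are strategically equivalent to first-price auctions
Step 2: The equilibrium bid is b(v) = v*(n-1)/n
Step 3: b = 19/25 * 6/7
Step 4: b = 114/175

114/175


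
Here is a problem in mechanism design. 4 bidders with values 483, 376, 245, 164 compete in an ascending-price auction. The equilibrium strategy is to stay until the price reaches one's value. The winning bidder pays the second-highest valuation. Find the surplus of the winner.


Step 1: Identify the highest value: 483
Step 2: Identify the second-highest value: 376
Step 3: The final price = second-highest value = 376
Step 4: Surplus = 483 - 376 = 107

107


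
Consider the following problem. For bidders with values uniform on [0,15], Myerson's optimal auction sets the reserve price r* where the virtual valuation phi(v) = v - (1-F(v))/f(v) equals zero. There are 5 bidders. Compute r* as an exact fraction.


Step 1: For U[0,15], F(v) = v/15 and f(v) = 1/15
Step 2: phi(v) = v - (1 - v/15)/(1/15) = v - (15 - v) = 2v - 15
Step 3: Set phi(r*) = 0: 2r* - 15 = 0
Step 4: r* = 15/2 (the number of bidders n = 5 does not enter)

15/2


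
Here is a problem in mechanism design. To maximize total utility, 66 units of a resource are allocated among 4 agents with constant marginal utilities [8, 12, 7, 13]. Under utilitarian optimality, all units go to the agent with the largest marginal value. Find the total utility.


Step 1: The marginal utilities are [8, 12, 7, 13]
Step 2: The highest marginal utility is 13
Step 3: All 66 units go to that agent
Step 4: Total utility = 13 * 66 = 858

858


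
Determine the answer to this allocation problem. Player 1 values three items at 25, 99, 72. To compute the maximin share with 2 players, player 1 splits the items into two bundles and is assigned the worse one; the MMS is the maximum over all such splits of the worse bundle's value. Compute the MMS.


Step 1: Item values = 25, 99, 72
Step 2: Enumerate all 2-bundle partitions and take the smaller bundle:
  Partition 1: {25} vs {99,72} -> bundles 25, 171; min = 25
  Partition 2: {99} vs {25,72} -> bundles 99, 97; min = 97
  Partition 3: {72} vs {25,99} -> bundles 72, 124; min = 72
Step 3: MMS = max(25, 97, 72) = 97

97


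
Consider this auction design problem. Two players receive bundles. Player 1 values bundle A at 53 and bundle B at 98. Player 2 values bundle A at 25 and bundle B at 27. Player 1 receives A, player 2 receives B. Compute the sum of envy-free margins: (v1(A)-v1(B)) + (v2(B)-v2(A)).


Step 1: Player 1's margin = v1(A) - v1(B) = 53 - 98 = -45
Step 2: Player 2's margin = v2(B) - v2(A) = 27 - 25 = 2
Step 3: Total margin = -45 + 2 = -43

-43


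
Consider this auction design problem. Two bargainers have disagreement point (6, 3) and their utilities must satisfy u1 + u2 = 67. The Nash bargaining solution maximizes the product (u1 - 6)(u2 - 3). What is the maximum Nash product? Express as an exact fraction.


Step 1: The Nash solution splits surplus symmetrically above the disagreement point
Step 2: u1 = (total + d1 - d2)/2 = (67 + 6 - 3)/2 = 35
Step 3: u2 = (total - d1 + d2)/2 = (67 - 6 + 3)/2 = 32
Step 4: Nash product = (35 - 6) * (32 - 3)
Step 5: = 29 * 29 = 841

841


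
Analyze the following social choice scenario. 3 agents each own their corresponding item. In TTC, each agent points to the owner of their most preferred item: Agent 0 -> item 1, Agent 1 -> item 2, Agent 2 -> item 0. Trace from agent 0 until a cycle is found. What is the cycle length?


Step 1: Trace the pointer graph from agent 0: 0 -> 1 -> 2 -> 0
Step 2: A cycle is detected when we revisit agent 0
Step 3: The cycle is: 0 -> 1 -> 2 -> 0
Step 4: Cycle length = 3

3


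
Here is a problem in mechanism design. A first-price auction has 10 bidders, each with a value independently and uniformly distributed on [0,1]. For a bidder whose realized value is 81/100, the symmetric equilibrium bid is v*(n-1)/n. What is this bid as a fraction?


Step 1: The symmetric BNE bidding function is b(v) = v * (n-1) / n
Step 2: Substitute v = 81/100 and n = 10
Step 3: b = 81/100 * 9/10
Step 4: b = 729/1000

729/1000


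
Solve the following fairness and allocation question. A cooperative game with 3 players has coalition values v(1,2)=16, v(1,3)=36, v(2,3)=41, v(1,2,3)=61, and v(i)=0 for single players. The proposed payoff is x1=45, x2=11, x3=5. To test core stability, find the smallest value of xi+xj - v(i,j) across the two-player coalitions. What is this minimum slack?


Step 1: Slack for coalition (1,2): x1+x2 - v12 = 56 - 16 = 40
Step 2: Slack for coalition (1,3): x1+x3 - v13 = 50 - 36 = 14
Step 3: Slack for coalition (2,3): x2+x3 - v23 = 16 - 41 = -25
Step 4: Minimum slack = min(40, 14, -25) = -25, attained by (2,3); coalition (2,3) can block (slack < 0), so the allocation is not in the core

-25


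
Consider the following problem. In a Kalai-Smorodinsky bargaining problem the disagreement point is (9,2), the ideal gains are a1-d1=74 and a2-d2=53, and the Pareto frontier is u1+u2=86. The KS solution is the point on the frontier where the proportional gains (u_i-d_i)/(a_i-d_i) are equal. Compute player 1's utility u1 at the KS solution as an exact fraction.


Step 1: At the KS point, (u1-d1)/r1 = (u2-d2)/r2 = t and u1+u2 = 86
Step 2: u1 = d1 + r1*t and u2 = d2 + r2*t, so (d1 + r1*t) + (d2 + r2*t) = 86
Step 3: t = (86 - 9 - 2)/(74 + 53) = 75/127
Step 4: u1 = d1 + r1*t = 9 + 74 * 75/127 = 6693/127
Step 5: (Check: u2 = d2 + r2*t = 4229/127; u1+u2 = 6693/127 + 4229/127 = 86, on the frontier.)

6693/127


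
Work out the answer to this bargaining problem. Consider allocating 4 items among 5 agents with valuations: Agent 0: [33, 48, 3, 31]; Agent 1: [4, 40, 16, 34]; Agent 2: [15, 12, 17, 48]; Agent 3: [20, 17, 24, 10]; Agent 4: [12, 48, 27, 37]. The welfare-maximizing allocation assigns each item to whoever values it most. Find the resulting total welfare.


Step 1: For each item, find the maximum value among all agents.
Step 2: Item 0 -> Agent 0 (value 33)
Step 3: Item 1 -> Agent 0 (value 48)
Step 4: Item 2 -> Agent 4 (value 27)
Step 5: Item 3 -> Agent 2 (value 48)
Step 6: Total welfare = 33 + 48 + 27 + 48 = 156

156


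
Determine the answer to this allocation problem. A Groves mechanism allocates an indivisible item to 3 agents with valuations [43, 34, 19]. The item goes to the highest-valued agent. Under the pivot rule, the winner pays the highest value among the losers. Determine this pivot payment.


Step 1: The efficient winner is agent 0 with value 43
Step 2: Other agents' values: [34, 19]
Step 3: Pivot payment = max(others) = 34
Step 4: The winner pays 34

34


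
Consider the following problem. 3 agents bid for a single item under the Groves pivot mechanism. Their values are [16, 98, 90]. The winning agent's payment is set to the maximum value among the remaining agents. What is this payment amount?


Step 1: The efficient winner is agent 1 with value 98
Step 2: Other agents' values: [16, 90]
Step 3: Pivot payment = max(others) = 90
Step 4: The winner pays 90

90


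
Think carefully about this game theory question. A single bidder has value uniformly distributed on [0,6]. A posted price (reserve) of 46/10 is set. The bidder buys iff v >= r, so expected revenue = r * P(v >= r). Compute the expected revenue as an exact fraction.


Step 1: Posted price r = 23/5, value support [0,6]
Step 2: P(v >= r) = (6 - 23/5)/6 = 7/30
Step 3: Expected revenue = r * P(v >= r) = 23/5 * 7/30
Step 4: Revenue = 161/150

161/150


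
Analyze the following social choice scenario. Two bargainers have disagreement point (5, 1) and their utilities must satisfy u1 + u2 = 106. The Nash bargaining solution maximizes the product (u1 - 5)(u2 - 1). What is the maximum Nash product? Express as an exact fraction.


Step 1: The Nash solution splits surplus symmetrically above the disagreement point
Step 2: u1 = (total + d1 - d2)/2 = (106 + 5 - 1)/2 = 55
Step 3: u2 = (total - d1 + d2)/2 = (106 - 5 + 1)/2 = 51
Step 4: Nash product = (55 - 5) * (51 - 1)
Step 5: = 50 * 50 = 2500

2500


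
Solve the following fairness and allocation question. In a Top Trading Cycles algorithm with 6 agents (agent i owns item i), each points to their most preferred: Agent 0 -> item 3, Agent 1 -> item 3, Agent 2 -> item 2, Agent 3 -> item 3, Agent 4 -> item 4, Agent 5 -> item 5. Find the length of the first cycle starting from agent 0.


Step 1: Trace the pointer graph from agent 0: 0 -> 3 -> 3
Step 2: A cycle is detected when we revisit agent 3
Step 3: The cycle is: 3 -> 3
Step 4: Cycle length = 1

1


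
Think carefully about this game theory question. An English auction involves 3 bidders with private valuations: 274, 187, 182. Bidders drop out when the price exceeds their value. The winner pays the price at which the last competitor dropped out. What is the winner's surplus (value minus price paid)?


Step 1: Identify the highest value: 274
Step 2: Identify the second-highest value: 187
Step 3: The final price = second-highest value = 187
Step 4: Surplus = 274 - 187 = 87

87


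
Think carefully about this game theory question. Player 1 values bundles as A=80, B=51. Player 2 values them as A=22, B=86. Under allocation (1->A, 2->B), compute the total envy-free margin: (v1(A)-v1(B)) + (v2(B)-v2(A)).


Step 1: Player 1's margin = v1(A) - v1(B) = 80 - 51 = 29
Step 2: Player 2's margin = v2(B) - v2(A) = 86 - 22 = 64
Step 3: Total margin = 29 + 64 = 93

93


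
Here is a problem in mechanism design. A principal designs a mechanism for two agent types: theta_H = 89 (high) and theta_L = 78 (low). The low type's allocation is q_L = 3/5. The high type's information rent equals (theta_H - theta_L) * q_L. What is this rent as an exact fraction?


Step 1: theta_H - theta_L = 89 - 78 = 11
Step 2: Information rent = (theta_H - theta_L) * q_L
Step 3: = 11 * 3/5
Step 4: = 33/5

33/5


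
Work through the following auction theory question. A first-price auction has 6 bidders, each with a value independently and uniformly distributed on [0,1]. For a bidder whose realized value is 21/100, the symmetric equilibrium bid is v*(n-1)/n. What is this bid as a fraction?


Step 1: The symmetric BNE bidding function is b(v) = v * (n-1) / n
Step 2: Substitute v = 21/100 and n = 6
Step 3: b = 21/100 * 5/6
Step 4: b = 7/40

7/40


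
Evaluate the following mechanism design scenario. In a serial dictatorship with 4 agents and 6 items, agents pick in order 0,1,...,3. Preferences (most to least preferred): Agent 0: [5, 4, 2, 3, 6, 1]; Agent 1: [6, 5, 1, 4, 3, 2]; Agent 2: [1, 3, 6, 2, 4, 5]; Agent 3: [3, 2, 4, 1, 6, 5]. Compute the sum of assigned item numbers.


Step 1: Agent 0 picks item 5
Step 2: Agent 1 picks item 6
Step 3: Agent 2 picks item 1
Step 4: Agent 3 picks item 3
Step 5: Sum = 5 + 6 + 1 + 3 = 15

15


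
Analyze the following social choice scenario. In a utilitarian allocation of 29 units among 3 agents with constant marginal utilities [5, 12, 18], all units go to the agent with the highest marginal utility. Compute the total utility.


Step 1: The marginal utilities are [5, 12, 18]
Step 2: The highest marginal utility is 18
Step 3: All 29 units go to that agent
Step 4: Total utility = 18 * 29 = 522

522


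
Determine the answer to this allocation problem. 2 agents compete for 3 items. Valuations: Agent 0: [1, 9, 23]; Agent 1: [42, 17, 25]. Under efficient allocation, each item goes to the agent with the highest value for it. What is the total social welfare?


Step 1: For each item, find the maximum value among all agents.
Step 2: Item 0 -> Agent 1 (value 42)
Step 3: Item 1 -> Agent 1 (value 17)
Step 4: Item 2 -> Agent 1 (value 25)
Step 5: Total welfare = 42 + 17 + 25 = 84

84


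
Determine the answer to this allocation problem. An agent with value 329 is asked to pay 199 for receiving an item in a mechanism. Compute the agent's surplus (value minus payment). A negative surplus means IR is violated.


Step 1: Surplus = value - payment = 329 - 199 = 130
Step 2: IR is satisfied (surplus >= 0)

130


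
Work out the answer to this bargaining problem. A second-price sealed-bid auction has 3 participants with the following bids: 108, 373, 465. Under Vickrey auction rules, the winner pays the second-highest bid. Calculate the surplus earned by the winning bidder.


Step 1: Sort bids in descending order: 465, 373, 108
Step 2: The winning bid is the highest: 465
Step 3: The payment equals the second-highest bid: 373
Step 4: Surplus = winner's bid - payment = 465 - 373 = 92

92


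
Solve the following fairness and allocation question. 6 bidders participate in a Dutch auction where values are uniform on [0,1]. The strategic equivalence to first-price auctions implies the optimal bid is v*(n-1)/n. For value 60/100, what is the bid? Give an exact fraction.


Step 1: Dutch auctions are strategically equivalent to first-price auctions
Step 2: The equilibrium bid is b(v) = v*(n-1)/n
Step 3: b = 3/5 * 5/6
Step 4: b = 1/2

1/2


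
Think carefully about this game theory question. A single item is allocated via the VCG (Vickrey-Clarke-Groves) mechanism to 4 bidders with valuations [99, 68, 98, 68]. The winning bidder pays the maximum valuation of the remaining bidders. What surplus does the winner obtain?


Step 1: The winner is the agent with the highest value: agent 0 with value 99
Step 2: Values of other agents: [68, 98, 68]
Step 3: VCG payment = max of others' values = 98
Step 4: Surplus = 99 - 98 = 1

1


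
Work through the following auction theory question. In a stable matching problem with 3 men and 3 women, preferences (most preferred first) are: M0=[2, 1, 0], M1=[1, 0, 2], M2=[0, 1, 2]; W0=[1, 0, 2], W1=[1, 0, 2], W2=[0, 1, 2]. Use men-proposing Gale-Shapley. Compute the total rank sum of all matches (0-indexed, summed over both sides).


Step 1: Run Gale-Shapley (men propose, women hold best offer):
  M0 proposes to W2; she accepts
  M1 proposes to W1; she accepts
  M2 proposes to W0; she accepts
Step 2: Final matching: W0-M2, W1-M1, W2-M0
Step 3: 0-indexed ranks (man's rank of his match, then woman's): 0 + 2 + 0 + 0 + 0 + 0
Step 4: Total rank sum = 2

2


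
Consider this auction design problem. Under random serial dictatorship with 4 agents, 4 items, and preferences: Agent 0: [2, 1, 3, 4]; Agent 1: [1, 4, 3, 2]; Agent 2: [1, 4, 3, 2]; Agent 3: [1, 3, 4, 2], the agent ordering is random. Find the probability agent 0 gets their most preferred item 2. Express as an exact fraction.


Step 1: Agent 0 wants item 2
Step 2: There are 24 possible orderings of agents
Step 3: In 24 orderings, agent 0 gets item 2
Step 4: Probability = 24/24 = 1

1


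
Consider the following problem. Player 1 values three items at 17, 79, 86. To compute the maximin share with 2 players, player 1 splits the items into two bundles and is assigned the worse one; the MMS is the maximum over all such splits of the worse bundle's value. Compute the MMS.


Step 1: Item values = 17, 79, 86
Step 2: Enumerate all 2-bundle partitions and take the smaller bundle:
  Partition 1: {17} vs {79,86} -> bundles 17, 165; min = 17
  Partition 2: {79} vs {17,86} -> bundles 79, 103; min = 79
  Partition 3: {86} vs {17,79} -> bundles 86, 96; min = 86
Step 3: MMS = max(17, 79, 86) = 86

86


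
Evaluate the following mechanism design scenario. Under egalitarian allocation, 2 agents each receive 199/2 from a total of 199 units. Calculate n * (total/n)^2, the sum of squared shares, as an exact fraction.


Step 1: Each agent's share = 199/2
Step 2: Square of each share = (199/2)^2 = 39601/4
Step 3: Sum of squares = 2 * 39601/4 = 39601/2

39601/2


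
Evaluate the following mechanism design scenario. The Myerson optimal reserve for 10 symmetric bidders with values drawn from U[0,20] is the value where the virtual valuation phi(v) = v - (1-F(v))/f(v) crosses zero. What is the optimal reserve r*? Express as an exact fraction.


Step 1: For U[0,20], F(v) = v/20 and f(v) = 1/20
Step 2: phi(v) = v - (1 - v/20)/(1/20) = v - (20 - v) = 2v - 20
Step 3: Set phi(r*) = 0: 2r* - 20 = 0
Step 4: r* = 20/2 = 10 (the number of bidders n = 10 does not enter)

10


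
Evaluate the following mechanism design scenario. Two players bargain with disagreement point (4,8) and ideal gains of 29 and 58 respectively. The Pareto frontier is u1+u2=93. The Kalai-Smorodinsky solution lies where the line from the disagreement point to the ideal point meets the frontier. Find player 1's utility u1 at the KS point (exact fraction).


Step 1: At the KS point, (u1-d1)/r1 = (u2-d2)/r2 = t and u1+u2 = 93
Step 2: u1 = d1 + r1*t and u2 = d2 + r2*t, so (d1 + r1*t) + (d2 + r2*t) = 93
Step 3: t = (93 - 4 - 8)/(29 + 58) = 81/87 = 27/29
Step 4: u1 = d1 + r1*t = 4 + 29 * 27/29 = 31
Step 5: (Check: u2 = d2 + r2*t = 62; u1+u2 = 31 + 62 = 93, on the frontier.)

31


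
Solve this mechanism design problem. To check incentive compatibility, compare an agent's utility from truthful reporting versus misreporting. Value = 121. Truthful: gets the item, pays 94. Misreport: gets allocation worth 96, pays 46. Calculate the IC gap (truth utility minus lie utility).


Step 1: U(truth) = value - payment = 121 - 94 = 27
Step 2: U(lie) = allocation - payment = 96 - 46 = 50
Step 3: IC gap = 27 - 50 = -23

-23


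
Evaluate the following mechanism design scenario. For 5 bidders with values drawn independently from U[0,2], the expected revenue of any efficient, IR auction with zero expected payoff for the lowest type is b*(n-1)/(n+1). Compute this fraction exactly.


Step 1: By Revenue Equivalence, expected revenue = b*(n-1)/(n+1)
Step 2: Substituting n = 5, b = 2
Step 3: Revenue = 2*(5-1)/(5+1) = 2*4/6
Step 4: Revenue = 8/6 = 4/3

4/3


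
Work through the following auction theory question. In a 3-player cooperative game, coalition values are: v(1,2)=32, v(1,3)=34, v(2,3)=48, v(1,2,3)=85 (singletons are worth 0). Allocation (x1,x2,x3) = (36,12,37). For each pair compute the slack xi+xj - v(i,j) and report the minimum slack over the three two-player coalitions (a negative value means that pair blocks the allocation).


Step 1: Slack for coalition (1,2): x1+x2 - v12 = 48 - 32 = 16
Step 2: Slack for coalition (1,3): x1+x3 - v13 = 73 - 34 = 39
Step 3: Slack for coalition (2,3): x2+x3 - v23 = 49 - 48 = 1
Step 4: Minimum slack = min(16, 39, 1) = 1, attained by (2,3); no pair can gain by deviating, so the allocation is in the core

1


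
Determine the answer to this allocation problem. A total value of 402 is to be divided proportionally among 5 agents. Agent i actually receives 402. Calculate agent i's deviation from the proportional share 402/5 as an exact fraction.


Step 1: Proportional share = 402/5
Step 2: Agent's actual allocation = 402
Step 3: Excess = 402 - 402/5 = 1608/5

1608/5


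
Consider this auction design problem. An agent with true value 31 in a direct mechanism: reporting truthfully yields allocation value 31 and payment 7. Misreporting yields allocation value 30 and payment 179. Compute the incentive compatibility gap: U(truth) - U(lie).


Step 1: U(truth) = value - payment = 31 - 7 = 24
Step 2: U(lie) = allocation - payment = 30 - 179 = -149
Step 3: IC gap = 24 - (-149) = 173

173


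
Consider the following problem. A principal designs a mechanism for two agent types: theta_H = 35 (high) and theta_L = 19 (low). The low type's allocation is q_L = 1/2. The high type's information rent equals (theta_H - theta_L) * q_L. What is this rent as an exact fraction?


Step 1: theta_H - theta_L = 35 - 19 = 16
Step 2: Information rent = (theta_H - theta_L) * q_L
Step 3: = 16 * 1/2
Step 4: = 8

8


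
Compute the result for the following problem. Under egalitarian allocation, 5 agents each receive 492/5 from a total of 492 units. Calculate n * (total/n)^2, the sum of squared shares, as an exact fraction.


Step 1: Each agent's share = 492/5
Step 2: Square of each share = (492/5)^2 = 242064/25
Step 3: Sum of squares = 5 * 242064/25 = 242064/5

242064/5


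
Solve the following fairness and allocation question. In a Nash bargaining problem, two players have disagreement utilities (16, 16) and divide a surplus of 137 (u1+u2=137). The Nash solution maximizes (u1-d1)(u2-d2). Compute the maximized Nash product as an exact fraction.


Step 1: The Nash solution splits surplus symmetrically above the disagreement point
Step 2: u1 = (total + d1 - d2)/2 = (137 + 16 - 16)/2 = 137/2
Step 3: u2 = (total - d1 + d2)/2 = (137 - 16 + 16)/2 = 137/2
Step 4: Nash product = (137/2 - 16) * (137/2 - 16)
Step 5: = 105/2 * 105/2 = 11025/4

11025/4


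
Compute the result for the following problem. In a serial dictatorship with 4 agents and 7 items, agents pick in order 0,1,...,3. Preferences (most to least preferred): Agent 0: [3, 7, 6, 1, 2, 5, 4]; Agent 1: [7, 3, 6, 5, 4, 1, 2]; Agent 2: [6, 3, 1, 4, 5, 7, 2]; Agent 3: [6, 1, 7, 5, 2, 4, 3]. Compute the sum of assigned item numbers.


Step 1: Agent 0 picks item 3
Step 2: Agent 1 picks item 7
Step 3: Agent 2 picks item 6
Step 4: Agent 3 picks item 1
Step 5: Sum = 3 + 7 + 6 + 1 = 17

17


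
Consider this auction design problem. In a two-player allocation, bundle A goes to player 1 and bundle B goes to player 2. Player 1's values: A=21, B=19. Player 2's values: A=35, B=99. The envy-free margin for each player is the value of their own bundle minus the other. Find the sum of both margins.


Step 1: Player 1's margin = v1(A) - v1(B) = 21 - 19 = 2
Step 2: Player 2's margin = v2(B) - v2(A) = 99 - 35 = 64
Step 3: Total margin = 2 + 64 = 66

66


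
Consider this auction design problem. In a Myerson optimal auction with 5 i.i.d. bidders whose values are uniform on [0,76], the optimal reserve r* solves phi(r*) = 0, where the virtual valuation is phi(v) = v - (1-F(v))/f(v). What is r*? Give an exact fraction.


Step 1: For U[0,76], F(v) = v/76 and f(v) = 1/76
Step 2: phi(v) = v - (1 - v/76)/(1/76) = v - (76 - v) = 2v - 76
Step 3: Set phi(r*) = 0: 2r* - 76 = 0
Step 4: r* = 76/2 = 38 (the number of bidders n = 5 does not enter)

38


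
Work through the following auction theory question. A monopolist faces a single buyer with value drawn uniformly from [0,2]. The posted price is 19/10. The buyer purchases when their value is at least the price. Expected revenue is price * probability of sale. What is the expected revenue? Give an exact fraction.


Step 1: Posted price r = 19/10, value support [0,2]
Step 2: P(v >= r) = (2 - 19/10)/2 = 1/20
Step 3: Expected revenue = r * P(v >= r) = 19/10 * 1/20
Step 4: Revenue = 19/200

19/200


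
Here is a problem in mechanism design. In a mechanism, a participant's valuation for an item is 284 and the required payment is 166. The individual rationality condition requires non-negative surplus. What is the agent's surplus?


Step 1: Surplus = value - payment = 284 - 166 = 118
Step 2: IR is satisfied (surplus >= 0)

118


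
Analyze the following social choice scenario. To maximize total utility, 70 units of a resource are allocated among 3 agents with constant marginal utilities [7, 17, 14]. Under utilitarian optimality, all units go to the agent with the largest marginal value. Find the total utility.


Step 1: The marginal utilities are [7, 17, 14]
Step 2: The highest marginal utility is 17
Step 3: All 70 units go to that agent
Step 4: Total utility = 17 * 70 = 1190

1190


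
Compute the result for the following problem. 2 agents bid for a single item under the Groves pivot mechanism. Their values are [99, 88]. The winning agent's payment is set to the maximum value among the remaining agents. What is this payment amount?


Step 1: The efficient winner is agent 0 with value 99
Step 2: Other agents' values: [88]
Step 3: Pivot payment = max(others) = 88
Step 4: The winner pays 88

88


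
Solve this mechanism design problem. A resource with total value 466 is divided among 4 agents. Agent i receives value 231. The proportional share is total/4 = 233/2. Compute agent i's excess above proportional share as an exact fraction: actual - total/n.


Step 1: Proportional share = 466/4 = 233/2
Step 2: Agent's actual allocation = 231
Step 3: Excess = 231 - 233/2 = 229/2

229/2


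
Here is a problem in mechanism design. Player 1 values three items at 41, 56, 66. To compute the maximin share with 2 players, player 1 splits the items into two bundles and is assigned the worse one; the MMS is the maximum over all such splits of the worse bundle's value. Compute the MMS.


Step 1: Item values = 41, 56, 66
Step 2: Enumerate all 2-bundle partitions and take the smaller bundle:
  Partition 1: {41} vs {56,66} -> bundles 41, 122; min = 41
  Partition 2: {56} vs {41,66} -> bundles 56, 107; min = 56
  Partition 3: {66} vs {41,56} -> bundles 66, 97; min = 66
Step 3: MMS = max(41, 56, 66) = 66

66


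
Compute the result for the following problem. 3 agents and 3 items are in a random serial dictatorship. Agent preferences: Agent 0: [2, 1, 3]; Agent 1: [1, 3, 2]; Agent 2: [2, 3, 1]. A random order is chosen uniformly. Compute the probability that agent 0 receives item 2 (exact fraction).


Step 1: Agent 0 wants item 2
Step 2: There are 6 possible orderings of agents
Step 3: In 3 orderings, agent 0 gets item 2
Step 4: Probability = 3/6 = 1/2

1/2


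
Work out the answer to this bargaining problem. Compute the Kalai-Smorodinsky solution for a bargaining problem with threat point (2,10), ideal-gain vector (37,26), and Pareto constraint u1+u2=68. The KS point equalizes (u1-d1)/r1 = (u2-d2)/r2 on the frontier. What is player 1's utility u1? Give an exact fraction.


Step 1: At the KS point, (u1-d1)/r1 = (u2-d2)/r2 = t and u1+u2 = 68
Step 2: u1 = d1 + r1*t and u2 = d2 + r2*t, so (d1 + r1*t) + (d2 + r2*t) = 68
Step 3: t = (68 - 2 - 10)/(37 + 26) = 56/63 = 8/9
Step 4: u1 = d1 + r1*t = 2 + 37 * 8/9 = 314/9
Step 5: (Check: u2 = d2 + r2*t = 298/9; u1+u2 = 314/9 + 298/9 = 68, on the frontier.)

314/9


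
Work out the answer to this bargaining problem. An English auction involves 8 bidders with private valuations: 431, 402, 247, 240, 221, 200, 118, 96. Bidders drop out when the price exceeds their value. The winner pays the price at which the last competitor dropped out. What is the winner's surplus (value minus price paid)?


Step 1: Identify the highest value: 431
Step 2: Identify the second-highest value: 402
Step 3: The final price = second-highest value = 402
Step 4: Surplus = 431 - 402 = 29

29
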